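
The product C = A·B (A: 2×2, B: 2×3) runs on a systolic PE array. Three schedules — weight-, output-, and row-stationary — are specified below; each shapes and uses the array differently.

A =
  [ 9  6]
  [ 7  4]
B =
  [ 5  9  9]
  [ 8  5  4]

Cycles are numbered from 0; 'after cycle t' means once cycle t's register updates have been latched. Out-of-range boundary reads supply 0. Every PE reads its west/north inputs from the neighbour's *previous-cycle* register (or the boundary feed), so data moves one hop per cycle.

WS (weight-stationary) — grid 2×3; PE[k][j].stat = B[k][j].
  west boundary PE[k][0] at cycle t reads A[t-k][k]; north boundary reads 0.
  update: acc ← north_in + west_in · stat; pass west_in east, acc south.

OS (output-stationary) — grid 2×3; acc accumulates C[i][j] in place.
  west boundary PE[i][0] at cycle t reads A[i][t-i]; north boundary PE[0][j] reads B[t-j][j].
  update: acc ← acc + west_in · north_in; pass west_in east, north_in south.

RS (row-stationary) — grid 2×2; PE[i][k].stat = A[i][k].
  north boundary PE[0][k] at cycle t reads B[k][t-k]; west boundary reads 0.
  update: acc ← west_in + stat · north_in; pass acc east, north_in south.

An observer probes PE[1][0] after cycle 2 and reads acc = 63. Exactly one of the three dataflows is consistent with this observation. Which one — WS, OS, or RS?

dataflow = RS

WS (2×3 grid), PE[1][0]:
  0: (1,0).acc=0  regs=<0,0>
  1: (1,0).acc=93  regs=<6,93>
  2: (1,0).acc=67  regs=<4,67>
OS (2×3 grid), PE[1][0]:
  0: (1,0).acc=0  regs=<0,0>
  1: (1,0).acc=35  regs=<7,5>
  2: (1,0).acc=67  regs=<4,8>
RS (2×2 grid), PE[1][0]:
  0: (1,0).acc=0  regs=<0,0>
  1: (1,0).acc=35  regs=<35,5>
  2: (1,0).acc=63  regs=<63,9>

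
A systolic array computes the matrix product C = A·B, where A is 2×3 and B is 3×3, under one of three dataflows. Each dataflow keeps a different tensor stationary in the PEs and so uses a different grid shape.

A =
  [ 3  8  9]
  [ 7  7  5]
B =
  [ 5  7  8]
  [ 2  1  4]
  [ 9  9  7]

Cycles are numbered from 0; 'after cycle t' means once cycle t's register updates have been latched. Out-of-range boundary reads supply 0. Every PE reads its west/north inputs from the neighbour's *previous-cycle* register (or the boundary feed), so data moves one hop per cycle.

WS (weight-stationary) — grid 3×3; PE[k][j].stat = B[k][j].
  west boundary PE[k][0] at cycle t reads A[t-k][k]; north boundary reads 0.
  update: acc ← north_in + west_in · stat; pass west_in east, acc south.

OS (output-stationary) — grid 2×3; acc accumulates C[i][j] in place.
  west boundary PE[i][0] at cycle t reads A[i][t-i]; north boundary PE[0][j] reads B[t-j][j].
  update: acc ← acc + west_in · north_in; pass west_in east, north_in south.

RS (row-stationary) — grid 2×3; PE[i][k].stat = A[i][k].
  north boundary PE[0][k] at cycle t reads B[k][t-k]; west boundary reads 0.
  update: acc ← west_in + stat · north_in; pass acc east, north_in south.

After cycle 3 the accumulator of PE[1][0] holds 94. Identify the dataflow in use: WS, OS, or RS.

— WS: 3×3; PE[1][0] trace:
  t=0 PE[1][0]: acc=0 h=0 v=0
  t=1 PE[1][0]: acc=31 h=8 v=31
  t=2 PE[1][0]: acc=49 h=7 v=49
  t=3 PE[1][0]: acc=0 h=0 v=0
— OS: 2×3; PE[1][0] trace:
  t=0 PE[1][0]: acc=0 h=0 v=0
  t=1 PE[1][0]: acc=35 h=7 v=5
  t=2 PE[1][0]: acc=49 h=7 v=2
  t=3 PE[1][0]: acc=94 h=5 v=9
— RS: 2×3; PE[1][0] trace:
  t=0 PE[1][0]: acc=0 h=0 v=0
  t=1 PE[1][0]: acc=35 h=35 v=5
  t=2 PE[1][0]: acc=49 h=49 v=7
  t=3 PE[1][0]: acc=56 h=56 v=8

dataflow = OS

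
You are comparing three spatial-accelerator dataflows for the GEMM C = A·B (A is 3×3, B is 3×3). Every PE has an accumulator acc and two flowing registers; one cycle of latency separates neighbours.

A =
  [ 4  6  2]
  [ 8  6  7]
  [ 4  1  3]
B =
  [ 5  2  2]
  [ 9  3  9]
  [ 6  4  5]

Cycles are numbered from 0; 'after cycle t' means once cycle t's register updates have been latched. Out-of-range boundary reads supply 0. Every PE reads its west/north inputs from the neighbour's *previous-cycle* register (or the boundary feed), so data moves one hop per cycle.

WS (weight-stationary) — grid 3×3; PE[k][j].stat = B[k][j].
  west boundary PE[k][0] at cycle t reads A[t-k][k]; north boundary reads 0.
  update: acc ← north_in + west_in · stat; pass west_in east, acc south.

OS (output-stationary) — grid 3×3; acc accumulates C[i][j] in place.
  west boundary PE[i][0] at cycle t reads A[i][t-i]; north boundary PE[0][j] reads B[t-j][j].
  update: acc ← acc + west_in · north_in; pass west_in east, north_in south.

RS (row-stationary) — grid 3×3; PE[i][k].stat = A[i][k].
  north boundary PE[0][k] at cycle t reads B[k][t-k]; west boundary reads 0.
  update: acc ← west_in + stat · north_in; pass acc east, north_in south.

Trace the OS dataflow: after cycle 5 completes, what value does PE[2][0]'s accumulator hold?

PE[2][0].acc = 47

Tracing OS — 3×3 array, target PE[2][0]:
  @0  [1,0]  acc 0  |  →0  ↓0
  @0  [2,0]  acc 0  |  →0  ↓0
  @1  [1,0]  acc 40  |  →8  ↓5
  @1  [2,0]  acc 0  |  →0  ↓0
  @2  [1,0]  acc 94  |  →6  ↓9
  @2  [2,0]  acc 20  |  →4  ↓5
  @3  [1,0]  acc 136  |  →7  ↓6
  @3  [2,0]  acc 29  |  →1  ↓9
  @4  [1,0]  acc 136  |  →0  ↓0
  @4  [2,0]  acc 47  |  →3  ↓6
  @5  [1,0]  acc 136  |  →0  ↓0
  @5  [2,0]  acc 47  |  →0  ↓0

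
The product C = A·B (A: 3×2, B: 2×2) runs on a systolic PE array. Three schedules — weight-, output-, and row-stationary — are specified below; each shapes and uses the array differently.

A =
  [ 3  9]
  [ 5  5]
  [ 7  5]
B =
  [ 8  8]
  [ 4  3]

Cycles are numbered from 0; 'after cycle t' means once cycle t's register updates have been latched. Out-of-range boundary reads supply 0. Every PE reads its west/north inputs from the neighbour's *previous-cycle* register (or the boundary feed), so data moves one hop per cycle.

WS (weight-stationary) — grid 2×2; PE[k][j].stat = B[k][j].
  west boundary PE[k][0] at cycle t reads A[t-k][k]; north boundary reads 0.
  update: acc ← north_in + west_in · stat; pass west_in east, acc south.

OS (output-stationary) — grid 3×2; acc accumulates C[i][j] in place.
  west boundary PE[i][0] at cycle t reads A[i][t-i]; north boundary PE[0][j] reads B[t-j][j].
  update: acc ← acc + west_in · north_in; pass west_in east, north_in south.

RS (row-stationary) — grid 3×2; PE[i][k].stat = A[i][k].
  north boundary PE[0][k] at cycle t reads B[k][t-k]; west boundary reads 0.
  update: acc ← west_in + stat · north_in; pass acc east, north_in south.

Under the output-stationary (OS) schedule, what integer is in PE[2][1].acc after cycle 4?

Tracing OS — 3×2 array, target PE[2][1]:
  c0 r1c1: 0 / 0 / 0
  c0 r2c0: 0 / 0 / 0
  c0 r2c1: 0 / 0 / 0
  c1 r1c1: 0 / 0 / 0
  c1 r2c0: 0 / 0 / 0
  c1 r2c1: 0 / 0 / 0
  c2 r1c1: 40 / 5 / 8
  c2 r2c0: 56 / 7 / 8
  c2 r2c1: 0 / 0 / 0
  c3 r1c1: 55 / 5 / 3
  c3 r2c0: 76 / 5 / 4
  c3 r2c1: 56 / 7 / 8
  c4 r1c1: 55 / 0 / 0
  c4 r2c0: 76 / 0 / 0
  c4 r2c1: 71 / 5 / 3

PE[2][1].acc = 71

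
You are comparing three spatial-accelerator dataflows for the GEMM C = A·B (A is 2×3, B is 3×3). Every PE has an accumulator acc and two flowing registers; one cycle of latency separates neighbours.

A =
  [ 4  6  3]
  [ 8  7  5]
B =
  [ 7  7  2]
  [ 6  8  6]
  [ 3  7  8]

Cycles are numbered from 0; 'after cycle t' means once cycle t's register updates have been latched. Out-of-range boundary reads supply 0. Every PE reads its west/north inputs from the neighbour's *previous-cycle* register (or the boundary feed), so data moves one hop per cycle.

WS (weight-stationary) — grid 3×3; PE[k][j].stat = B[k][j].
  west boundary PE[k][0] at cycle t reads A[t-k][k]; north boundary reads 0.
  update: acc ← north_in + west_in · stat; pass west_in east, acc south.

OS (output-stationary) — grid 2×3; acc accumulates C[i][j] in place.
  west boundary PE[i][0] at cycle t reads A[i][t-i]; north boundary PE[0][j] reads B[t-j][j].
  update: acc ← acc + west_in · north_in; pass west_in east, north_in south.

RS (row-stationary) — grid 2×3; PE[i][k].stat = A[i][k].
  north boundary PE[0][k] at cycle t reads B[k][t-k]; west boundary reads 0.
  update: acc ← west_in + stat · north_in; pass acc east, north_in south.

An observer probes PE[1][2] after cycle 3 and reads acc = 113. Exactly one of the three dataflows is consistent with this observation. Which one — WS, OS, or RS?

Under WS (3×3), PE[1][2]:
  after 0 — PE[1][2] acc=0, pass-E 0, pass-S 0
  after 1 — PE[1][2] acc=0, pass-E 0, pass-S 0
  after 2 — PE[1][2] acc=0, pass-E 0, pass-S 0
  after 3 — PE[1][2] acc=44, pass-E 6, pass-S 44
Under OS (2×3), PE[1][2]:
  after 0 — PE[1][2] acc=0, pass-E 0, pass-S 0
  after 1 — PE[1][2] acc=0, pass-E 0, pass-S 0
  after 2 — PE[1][2] acc=0, pass-E 0, pass-S 0
  after 3 — PE[1][2] acc=16, pass-E 8, pass-S 2
Under RS (2×3), PE[1][2]:
  after 0 — PE[1][2] acc=0, pass-E 0, pass-S 0
  after 1 — PE[1][2] acc=0, pass-E 0, pass-S 0
  after 2 — PE[1][2] acc=0, pass-E 0, pass-S 0
  after 3 — PE[1][2] acc=113, pass-E 113, pass-S 3

dataflow = RS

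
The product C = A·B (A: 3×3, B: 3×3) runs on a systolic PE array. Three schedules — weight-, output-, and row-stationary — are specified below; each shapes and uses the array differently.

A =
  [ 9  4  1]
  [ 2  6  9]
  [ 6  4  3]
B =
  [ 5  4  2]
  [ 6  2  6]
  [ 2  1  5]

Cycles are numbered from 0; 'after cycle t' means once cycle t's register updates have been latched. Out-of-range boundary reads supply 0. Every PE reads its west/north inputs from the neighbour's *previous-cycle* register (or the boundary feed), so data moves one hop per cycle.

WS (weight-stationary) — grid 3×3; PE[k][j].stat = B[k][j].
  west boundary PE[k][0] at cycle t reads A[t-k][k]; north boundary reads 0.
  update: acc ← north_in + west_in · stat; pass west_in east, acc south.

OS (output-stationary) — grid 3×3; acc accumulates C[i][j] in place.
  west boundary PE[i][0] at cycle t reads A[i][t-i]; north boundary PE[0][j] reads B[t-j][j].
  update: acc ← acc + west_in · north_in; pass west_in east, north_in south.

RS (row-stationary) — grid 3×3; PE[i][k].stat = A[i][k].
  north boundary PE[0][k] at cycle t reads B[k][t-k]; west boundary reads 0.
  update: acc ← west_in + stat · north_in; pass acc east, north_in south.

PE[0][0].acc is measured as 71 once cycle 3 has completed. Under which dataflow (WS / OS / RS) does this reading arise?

dataflow = OS

— WS: 3×3; PE[0][0] trace:
  @0  [0,0]  acc 45  |  →9  ↓45
  @1  [0,0]  acc 10  |  →2  ↓10
  @2  [0,0]  acc 30  |  →6  ↓30
  @3  [0,0]  acc 0  |  →0  ↓0
— OS: 3×3; PE[0][0] trace:
  @0  [0,0]  acc 45  |  →9  ↓5
  @1  [0,0]  acc 69  |  →4  ↓6
  @2  [0,0]  acc 71  |  →1  ↓2
  @3  [0,0]  acc 71  |  →0  ↓0
— RS: 3×3; PE[0][0] trace:
  @0  [0,0]  acc 45  |  →45  ↓5
  @1  [0,0]  acc 36  |  →36  ↓4
  @2  [0,0]  acc 18  |  →18  ↓2
  @3  [0,0]  acc 0  |  →0  ↓0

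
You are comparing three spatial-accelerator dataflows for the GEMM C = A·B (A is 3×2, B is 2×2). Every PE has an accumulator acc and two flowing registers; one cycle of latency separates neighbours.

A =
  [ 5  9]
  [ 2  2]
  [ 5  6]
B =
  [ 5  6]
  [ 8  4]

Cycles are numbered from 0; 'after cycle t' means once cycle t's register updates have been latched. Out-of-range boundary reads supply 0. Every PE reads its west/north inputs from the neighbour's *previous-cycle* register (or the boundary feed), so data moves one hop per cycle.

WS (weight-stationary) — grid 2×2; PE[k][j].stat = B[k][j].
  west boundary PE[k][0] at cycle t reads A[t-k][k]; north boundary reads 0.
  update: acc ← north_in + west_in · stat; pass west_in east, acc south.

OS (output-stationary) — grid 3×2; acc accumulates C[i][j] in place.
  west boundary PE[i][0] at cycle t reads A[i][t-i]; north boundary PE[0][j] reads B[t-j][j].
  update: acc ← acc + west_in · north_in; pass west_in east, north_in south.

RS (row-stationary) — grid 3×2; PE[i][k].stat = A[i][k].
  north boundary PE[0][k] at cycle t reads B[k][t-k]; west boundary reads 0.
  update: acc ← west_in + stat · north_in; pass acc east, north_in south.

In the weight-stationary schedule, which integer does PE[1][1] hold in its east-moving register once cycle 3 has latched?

Tracing WS — 2×2 array, target PE[1][1]:
  step 0 · PE0,1: acc=0; fwd→0 fwd↓0
  step 0 · PE1,0: acc=0; fwd→0 fwd↓0
  step 0 · PE1,1: acc=0; fwd→0 fwd↓0
  step 1 · PE0,1: acc=30; fwd→5 fwd↓30
  step 1 · PE1,0: acc=97; fwd→9 fwd↓97
  step 1 · PE1,1: acc=0; fwd→0 fwd↓0
  step 2 · PE0,1: acc=12; fwd→2 fwd↓12
  step 2 · PE1,0: acc=26; fwd→2 fwd↓26
  step 2 · PE1,1: acc=66; fwd→9 fwd↓66
  step 3 · PE0,1: acc=30; fwd→5 fwd↓30
  step 3 · PE1,0: acc=73; fwd→6 fwd↓73
  step 3 · PE1,1: acc=20; fwd→2 fwd↓20

register = 2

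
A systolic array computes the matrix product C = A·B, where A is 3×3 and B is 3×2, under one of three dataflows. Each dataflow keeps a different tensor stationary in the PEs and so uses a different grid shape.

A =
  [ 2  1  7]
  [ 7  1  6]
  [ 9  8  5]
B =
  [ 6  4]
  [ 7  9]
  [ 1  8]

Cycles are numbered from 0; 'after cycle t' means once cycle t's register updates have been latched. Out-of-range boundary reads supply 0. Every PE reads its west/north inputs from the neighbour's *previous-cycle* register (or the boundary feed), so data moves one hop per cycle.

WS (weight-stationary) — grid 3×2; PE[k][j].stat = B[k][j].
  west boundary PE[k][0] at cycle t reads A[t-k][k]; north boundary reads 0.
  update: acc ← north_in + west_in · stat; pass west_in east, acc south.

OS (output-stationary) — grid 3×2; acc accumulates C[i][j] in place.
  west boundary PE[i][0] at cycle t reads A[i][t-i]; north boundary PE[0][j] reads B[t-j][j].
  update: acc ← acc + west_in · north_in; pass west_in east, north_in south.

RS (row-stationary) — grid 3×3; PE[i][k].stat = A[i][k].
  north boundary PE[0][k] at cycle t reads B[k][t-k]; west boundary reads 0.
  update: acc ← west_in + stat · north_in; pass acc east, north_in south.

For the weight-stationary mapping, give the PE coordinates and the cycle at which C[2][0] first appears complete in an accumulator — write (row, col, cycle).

(row, col, cycle) = (2, 0, 4)

Under WS, C[2][0] lands at PE[2][0]:
  @0  [2,0]  acc 0  |  →0  ↓0
  @1  [2,0]  acc 0  |  →0  ↓0
  @2  [2,0]  acc 26  |  →7  ↓26
  @3  [2,0]  acc 55  |  →6  ↓55
  @4  [2,0]  acc 115  |  →5  ↓115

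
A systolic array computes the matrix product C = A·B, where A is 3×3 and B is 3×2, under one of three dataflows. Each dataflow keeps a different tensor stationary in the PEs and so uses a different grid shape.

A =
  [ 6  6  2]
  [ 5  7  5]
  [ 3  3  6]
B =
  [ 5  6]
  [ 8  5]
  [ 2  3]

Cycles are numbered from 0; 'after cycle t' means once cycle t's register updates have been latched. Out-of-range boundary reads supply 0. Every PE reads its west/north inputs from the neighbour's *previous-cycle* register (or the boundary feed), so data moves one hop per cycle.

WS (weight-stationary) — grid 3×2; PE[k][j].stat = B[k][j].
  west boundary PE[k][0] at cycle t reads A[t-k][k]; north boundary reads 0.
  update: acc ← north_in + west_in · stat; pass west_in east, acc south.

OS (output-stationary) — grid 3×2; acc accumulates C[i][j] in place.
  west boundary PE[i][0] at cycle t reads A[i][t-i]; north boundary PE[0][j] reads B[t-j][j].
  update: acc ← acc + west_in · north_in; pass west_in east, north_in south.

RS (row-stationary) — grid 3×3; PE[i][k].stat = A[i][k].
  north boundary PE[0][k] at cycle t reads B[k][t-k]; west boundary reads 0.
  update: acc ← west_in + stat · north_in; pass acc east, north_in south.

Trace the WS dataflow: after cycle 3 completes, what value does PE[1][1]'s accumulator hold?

PE[1][1].acc = 65

WS on a 3×2 grid — tracing PE[1][1] and its feeders:
  t=0 PE[0][1]: acc=0 h=0 v=0
  t=0 PE[1][0]: acc=0 h=0 v=0
  t=0 PE[1][1]: acc=0 h=0 v=0
  t=1 PE[0][1]: acc=36 h=6 v=36
  t=1 PE[1][0]: acc=78 h=6 v=78
  t=1 PE[1][1]: acc=0 h=0 v=0
  t=2 PE[0][1]: acc=30 h=5 v=30
  t=2 PE[1][0]: acc=81 h=7 v=81
  t=2 PE[1][1]: acc=66 h=6 v=66
  t=3 PE[0][1]: acc=18 h=3 v=18
  t=3 PE[1][0]: acc=39 h=3 v=39
  t=3 PE[1][1]: acc=65 h=7 v=65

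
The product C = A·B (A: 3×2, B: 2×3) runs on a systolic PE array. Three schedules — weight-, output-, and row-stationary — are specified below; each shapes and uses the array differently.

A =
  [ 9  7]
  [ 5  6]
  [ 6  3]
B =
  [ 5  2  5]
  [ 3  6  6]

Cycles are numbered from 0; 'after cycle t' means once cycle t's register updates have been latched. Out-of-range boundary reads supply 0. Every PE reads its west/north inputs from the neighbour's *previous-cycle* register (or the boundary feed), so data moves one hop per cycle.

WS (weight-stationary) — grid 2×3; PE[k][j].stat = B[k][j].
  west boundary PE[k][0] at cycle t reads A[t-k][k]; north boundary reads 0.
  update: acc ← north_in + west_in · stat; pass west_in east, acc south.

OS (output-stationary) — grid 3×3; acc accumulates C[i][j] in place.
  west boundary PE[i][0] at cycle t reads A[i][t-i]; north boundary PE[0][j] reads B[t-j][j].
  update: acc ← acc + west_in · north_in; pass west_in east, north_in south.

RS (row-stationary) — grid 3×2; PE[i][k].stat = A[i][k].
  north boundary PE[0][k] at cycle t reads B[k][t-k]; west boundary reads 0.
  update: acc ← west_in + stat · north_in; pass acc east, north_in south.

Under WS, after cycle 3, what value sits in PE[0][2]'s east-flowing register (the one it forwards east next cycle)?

WS on a 2×3 grid — tracing PE[0][2] and its feeders:
  0: (0,1).acc=0  regs=<0,0>
  0: (0,2).acc=0  regs=<0,0>
  1: (0,1).acc=18  regs=<9,18>
  1: (0,2).acc=0  regs=<0,0>
  2: (0,1).acc=10  regs=<5,10>
  2: (0,2).acc=45  regs=<9,45>
  3: (0,1).acc=12  regs=<6,12>
  3: (0,2).acc=25  regs=<5,25>

register = 5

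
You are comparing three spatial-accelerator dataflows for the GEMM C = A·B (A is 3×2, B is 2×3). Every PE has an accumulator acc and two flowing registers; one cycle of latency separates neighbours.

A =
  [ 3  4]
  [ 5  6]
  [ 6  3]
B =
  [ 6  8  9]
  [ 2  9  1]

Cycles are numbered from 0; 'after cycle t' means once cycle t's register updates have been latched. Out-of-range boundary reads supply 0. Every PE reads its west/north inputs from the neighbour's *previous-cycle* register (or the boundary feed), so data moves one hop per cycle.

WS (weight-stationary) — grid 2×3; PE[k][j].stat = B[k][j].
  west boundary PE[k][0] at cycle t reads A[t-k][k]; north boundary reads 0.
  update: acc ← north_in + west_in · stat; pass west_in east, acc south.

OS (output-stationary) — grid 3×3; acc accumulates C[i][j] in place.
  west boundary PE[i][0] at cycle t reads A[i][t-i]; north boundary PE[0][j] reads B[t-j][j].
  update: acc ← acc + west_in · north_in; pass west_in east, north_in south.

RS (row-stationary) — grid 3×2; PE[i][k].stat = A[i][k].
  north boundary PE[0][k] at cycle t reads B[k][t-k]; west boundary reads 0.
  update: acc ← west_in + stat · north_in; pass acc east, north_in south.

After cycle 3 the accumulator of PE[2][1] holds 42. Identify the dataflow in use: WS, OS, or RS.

WS (2×3): PE[2][1] does not exist.
— OS: 3×3; PE[2][1] trace:
  @0  [2,1]  acc 0  |  →0  ↓0
  @1  [2,1]  acc 0  |  →0  ↓0
  @2  [2,1]  acc 0  |  →0  ↓0
  @3  [2,1]  acc 48  |  →6  ↓8
— RS: 3×2; PE[2][1] trace:
  @0  [2,1]  acc 0  |  →0  ↓0
  @1  [2,1]  acc 0  |  →0  ↓0
  @2  [2,1]  acc 0  |  →0  ↓0
  @3  [2,1]  acc 42  |  →42  ↓2

dataflow = RS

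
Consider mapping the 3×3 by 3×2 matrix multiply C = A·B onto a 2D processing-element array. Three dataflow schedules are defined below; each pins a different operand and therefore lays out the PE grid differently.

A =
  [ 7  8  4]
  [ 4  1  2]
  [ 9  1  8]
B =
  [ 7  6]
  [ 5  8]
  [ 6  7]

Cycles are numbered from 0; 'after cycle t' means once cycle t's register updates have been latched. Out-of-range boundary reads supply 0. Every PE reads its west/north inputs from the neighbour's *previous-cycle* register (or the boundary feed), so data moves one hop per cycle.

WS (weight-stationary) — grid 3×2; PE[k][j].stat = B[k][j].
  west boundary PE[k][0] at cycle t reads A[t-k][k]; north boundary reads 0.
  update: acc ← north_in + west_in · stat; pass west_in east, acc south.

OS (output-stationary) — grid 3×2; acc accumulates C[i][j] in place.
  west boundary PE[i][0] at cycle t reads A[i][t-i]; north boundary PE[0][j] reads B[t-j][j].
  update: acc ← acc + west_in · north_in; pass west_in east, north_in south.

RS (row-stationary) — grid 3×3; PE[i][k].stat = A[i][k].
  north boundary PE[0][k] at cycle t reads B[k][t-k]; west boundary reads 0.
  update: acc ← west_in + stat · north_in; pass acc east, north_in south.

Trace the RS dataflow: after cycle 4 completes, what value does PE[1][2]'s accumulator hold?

RS (3×3). Following PE[1][2] plus its west/north inputs:
  c0 r0c2: 0 / 0 / 0
  c0 r1c1: 0 / 0 / 0
  c0 r1c2: 0 / 0 / 0
  c1 r0c2: 0 / 0 / 0
  c1 r1c1: 0 / 0 / 0
  c1 r1c2: 0 / 0 / 0
  c2 r0c2: 113 / 113 / 6
  c2 r1c1: 33 / 33 / 5
  c2 r1c2: 0 / 0 / 0
  c3 r0c2: 134 / 134 / 7
  c3 r1c1: 32 / 32 / 8
  c3 r1c2: 45 / 45 / 6
  c4 r0c2: 0 / 0 / 0
  c4 r1c1: 0 / 0 / 0
  c4 r1c2: 46 / 46 / 7

PE[1][2].acc = 46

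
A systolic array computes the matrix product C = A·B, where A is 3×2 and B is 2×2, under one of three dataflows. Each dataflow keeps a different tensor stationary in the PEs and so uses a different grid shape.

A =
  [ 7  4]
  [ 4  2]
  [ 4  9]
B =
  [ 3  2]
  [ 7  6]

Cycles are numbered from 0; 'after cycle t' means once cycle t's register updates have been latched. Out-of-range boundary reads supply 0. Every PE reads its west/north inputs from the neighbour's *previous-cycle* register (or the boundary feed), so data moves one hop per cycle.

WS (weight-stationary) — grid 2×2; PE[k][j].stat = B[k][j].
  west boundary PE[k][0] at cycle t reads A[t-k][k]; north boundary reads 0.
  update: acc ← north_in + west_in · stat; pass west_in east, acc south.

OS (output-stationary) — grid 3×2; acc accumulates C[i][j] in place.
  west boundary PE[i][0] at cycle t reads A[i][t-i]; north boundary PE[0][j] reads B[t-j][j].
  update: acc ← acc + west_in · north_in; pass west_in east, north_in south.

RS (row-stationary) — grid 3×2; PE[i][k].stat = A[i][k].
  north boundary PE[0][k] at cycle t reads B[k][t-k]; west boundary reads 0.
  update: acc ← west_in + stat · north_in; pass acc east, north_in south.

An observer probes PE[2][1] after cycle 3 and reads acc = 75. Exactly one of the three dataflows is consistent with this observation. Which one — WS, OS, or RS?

dataflow = RS

WS (2×2): PE[2][1] does not exist.
OS [3×2] PE[2][1] across cycles:
  t=0 PE[2][1]: acc=0 h=0 v=0
  t=1 PE[2][1]: acc=0 h=0 v=0
  t=2 PE[2][1]: acc=0 h=0 v=0
  t=3 PE[2][1]: acc=8 h=4 v=2
RS [3×2] PE[2][1] across cycles:
  t=0 PE[2][1]: acc=0 h=0 v=0
  t=1 PE[2][1]: acc=0 h=0 v=0
  t=2 PE[2][1]: acc=0 h=0 v=0
  t=3 PE[2][1]: acc=75 h=75 v=7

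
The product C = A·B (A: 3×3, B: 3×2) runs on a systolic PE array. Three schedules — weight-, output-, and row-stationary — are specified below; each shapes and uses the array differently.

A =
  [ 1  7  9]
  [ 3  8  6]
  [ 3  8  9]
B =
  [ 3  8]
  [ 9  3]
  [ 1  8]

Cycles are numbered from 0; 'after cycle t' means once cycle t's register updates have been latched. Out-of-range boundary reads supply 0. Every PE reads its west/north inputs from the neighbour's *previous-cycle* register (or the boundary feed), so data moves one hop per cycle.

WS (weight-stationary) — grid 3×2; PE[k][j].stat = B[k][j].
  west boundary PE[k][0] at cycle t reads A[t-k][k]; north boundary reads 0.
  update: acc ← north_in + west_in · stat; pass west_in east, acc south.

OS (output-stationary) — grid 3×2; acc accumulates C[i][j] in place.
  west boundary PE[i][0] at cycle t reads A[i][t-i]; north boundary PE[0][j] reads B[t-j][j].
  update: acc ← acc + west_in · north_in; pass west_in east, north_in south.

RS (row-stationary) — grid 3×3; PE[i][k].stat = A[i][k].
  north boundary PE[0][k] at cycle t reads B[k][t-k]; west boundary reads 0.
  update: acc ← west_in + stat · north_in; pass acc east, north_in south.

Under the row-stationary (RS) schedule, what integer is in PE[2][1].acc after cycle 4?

RS 3×3: PE[2][1] cycle-by-cycle (with neighbour feeds):
  c0 r1c1: 0 / 0 / 0
  c0 r2c0: 0 / 0 / 0
  c0 r2c1: 0 / 0 / 0
  c1 r1c1: 0 / 0 / 0
  c1 r2c0: 0 / 0 / 0
  c1 r2c1: 0 / 0 / 0
  c2 r1c1: 81 / 81 / 9
  c2 r2c0: 9 / 9 / 3
  c2 r2c1: 0 / 0 / 0
  c3 r1c1: 48 / 48 / 3
  c3 r2c0: 24 / 24 / 8
  c3 r2c1: 81 / 81 / 9
  c4 r1c1: 0 / 0 / 0
  c4 r2c0: 0 / 0 / 0
  c4 r2c1: 48 / 48 / 3

PE[2][1].acc = 48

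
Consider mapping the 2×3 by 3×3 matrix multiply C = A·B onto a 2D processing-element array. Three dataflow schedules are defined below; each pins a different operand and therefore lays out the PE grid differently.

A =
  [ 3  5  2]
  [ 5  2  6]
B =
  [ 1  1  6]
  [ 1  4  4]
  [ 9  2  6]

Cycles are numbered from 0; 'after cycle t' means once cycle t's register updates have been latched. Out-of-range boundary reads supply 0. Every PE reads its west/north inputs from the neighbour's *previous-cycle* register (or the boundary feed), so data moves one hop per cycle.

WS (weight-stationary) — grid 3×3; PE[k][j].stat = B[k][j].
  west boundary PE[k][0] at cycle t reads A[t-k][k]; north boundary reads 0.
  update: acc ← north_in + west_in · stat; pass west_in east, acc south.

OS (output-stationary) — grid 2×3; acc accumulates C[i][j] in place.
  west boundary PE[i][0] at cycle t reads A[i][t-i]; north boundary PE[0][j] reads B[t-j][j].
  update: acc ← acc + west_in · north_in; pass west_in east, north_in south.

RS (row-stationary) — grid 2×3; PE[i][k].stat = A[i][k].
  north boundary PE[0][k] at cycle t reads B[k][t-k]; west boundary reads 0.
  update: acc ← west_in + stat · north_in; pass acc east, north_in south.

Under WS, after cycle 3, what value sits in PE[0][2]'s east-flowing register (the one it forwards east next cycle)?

Tracing WS — 3×3 array, target PE[0][2]:
  after 0 — PE[0][1] acc=0, pass-E 0, pass-S 0
  after 0 — PE[0][2] acc=0, pass-E 0, pass-S 0
  after 1 — PE[0][1] acc=3, pass-E 3, pass-S 3
  after 1 — PE[0][2] acc=0, pass-E 0, pass-S 0
  after 2 — PE[0][1] acc=5, pass-E 5, pass-S 5
  after 2 — PE[0][2] acc=18, pass-E 3, pass-S 18
  after 3 — PE[0][1] acc=0, pass-E 0, pass-S 0
  after 3 — PE[0][2] acc=30, pass-E 5, pass-S 30

register = 5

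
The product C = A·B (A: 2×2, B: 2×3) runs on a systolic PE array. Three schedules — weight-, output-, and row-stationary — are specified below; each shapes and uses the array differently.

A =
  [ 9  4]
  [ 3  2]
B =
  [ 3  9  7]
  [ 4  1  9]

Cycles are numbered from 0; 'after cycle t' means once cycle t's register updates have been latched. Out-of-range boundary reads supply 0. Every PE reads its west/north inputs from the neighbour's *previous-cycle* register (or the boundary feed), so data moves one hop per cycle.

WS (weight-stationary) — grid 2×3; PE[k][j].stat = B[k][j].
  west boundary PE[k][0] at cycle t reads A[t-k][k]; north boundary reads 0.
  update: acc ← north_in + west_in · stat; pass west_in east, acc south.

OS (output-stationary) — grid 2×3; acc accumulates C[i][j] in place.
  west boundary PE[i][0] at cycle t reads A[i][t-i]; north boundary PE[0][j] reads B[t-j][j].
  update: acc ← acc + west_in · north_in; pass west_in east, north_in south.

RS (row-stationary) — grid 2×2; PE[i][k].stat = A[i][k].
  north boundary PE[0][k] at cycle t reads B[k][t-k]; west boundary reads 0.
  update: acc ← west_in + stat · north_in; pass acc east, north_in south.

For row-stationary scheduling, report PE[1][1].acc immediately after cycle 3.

RS 2×2: PE[1][1] cycle-by-cycle (with neighbour feeds):
  after 0 — PE[0][1] acc=0, pass-E 0, pass-S 0
  after 0 — PE[1][0] acc=0, pass-E 0, pass-S 0
  after 0 — PE[1][1] acc=0, pass-E 0, pass-S 0
  after 1 — PE[0][1] acc=43, pass-E 43, pass-S 4
  after 1 — PE[1][0] acc=9, pass-E 9, pass-S 3
  after 1 — PE[1][1] acc=0, pass-E 0, pass-S 0
  after 2 — PE[0][1] acc=85, pass-E 85, pass-S 1
  after 2 — PE[1][0] acc=27, pass-E 27, pass-S 9
  after 2 — PE[1][1] acc=17, pass-E 17, pass-S 4
  after 3 — PE[0][1] acc=99, pass-E 99, pass-S 9
  after 3 — PE[1][0] acc=21, pass-E 21, pass-S 7
  after 3 — PE[1][1] acc=29, pass-E 29, pass-S 1

PE[1][1].acc = 29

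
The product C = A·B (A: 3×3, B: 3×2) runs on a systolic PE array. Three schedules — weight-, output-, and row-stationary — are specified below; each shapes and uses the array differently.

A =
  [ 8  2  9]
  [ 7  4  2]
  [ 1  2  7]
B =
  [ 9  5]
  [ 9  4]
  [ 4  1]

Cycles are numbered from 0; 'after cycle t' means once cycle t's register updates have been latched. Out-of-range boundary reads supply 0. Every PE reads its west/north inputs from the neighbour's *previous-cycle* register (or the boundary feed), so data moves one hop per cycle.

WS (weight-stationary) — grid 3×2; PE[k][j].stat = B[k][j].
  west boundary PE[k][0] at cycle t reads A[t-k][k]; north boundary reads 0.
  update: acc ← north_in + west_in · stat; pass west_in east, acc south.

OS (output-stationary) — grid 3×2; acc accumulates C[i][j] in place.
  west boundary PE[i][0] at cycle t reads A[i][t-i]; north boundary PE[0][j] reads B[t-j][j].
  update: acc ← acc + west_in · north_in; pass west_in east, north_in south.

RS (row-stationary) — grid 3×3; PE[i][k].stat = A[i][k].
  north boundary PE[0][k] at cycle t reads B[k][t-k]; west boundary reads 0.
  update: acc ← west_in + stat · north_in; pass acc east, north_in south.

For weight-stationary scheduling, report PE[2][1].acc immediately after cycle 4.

WS (3×2). Following PE[2][1] plus its west/north inputs:
  c0 r1c1: 0 / 0 / 0
  c0 r2c0: 0 / 0 / 0
  c0 r2c1: 0 / 0 / 0
  c1 r1c1: 0 / 0 / 0
  c1 r2c0: 0 / 0 / 0
  c1 r2c1: 0 / 0 / 0
  c2 r1c1: 48 / 2 / 48
  c2 r2c0: 126 / 9 / 126
  c2 r2c1: 0 / 0 / 0
  c3 r1c1: 51 / 4 / 51
  c3 r2c0: 107 / 2 / 107
  c3 r2c1: 57 / 9 / 57
  c4 r1c1: 13 / 2 / 13
  c4 r2c0: 55 / 7 / 55
  c4 r2c1: 53 / 2 / 53

PE[2][1].acc = 53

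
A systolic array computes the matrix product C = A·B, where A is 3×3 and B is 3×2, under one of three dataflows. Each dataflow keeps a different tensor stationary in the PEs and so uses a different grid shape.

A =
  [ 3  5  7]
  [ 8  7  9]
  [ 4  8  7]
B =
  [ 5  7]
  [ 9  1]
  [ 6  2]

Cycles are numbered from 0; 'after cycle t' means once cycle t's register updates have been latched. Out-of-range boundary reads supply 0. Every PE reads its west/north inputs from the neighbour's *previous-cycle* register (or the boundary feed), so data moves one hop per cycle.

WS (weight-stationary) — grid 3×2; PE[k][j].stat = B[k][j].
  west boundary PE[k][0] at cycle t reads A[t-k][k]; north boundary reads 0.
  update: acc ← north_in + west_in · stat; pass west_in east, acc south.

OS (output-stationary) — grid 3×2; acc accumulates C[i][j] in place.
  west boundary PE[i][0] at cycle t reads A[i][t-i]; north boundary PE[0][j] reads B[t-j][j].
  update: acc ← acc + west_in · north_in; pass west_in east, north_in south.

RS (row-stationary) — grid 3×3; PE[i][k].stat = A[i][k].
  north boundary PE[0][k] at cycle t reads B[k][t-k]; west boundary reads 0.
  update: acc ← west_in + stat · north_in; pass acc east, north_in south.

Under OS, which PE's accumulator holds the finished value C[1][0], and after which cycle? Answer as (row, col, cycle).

Under OS, C[1][0] lands at PE[1][0]:
  cycle 0: PE[1][0] → acc 0, east 0, south 0
  cycle 1: PE[1][0] → acc 40, east 8, south 5
  cycle 2: PE[1][0] → acc 103, east 7, south 9
  cycle 3: PE[1][0] → acc 157, east 9, south 6

(row, col, cycle) = (1, 0, 3)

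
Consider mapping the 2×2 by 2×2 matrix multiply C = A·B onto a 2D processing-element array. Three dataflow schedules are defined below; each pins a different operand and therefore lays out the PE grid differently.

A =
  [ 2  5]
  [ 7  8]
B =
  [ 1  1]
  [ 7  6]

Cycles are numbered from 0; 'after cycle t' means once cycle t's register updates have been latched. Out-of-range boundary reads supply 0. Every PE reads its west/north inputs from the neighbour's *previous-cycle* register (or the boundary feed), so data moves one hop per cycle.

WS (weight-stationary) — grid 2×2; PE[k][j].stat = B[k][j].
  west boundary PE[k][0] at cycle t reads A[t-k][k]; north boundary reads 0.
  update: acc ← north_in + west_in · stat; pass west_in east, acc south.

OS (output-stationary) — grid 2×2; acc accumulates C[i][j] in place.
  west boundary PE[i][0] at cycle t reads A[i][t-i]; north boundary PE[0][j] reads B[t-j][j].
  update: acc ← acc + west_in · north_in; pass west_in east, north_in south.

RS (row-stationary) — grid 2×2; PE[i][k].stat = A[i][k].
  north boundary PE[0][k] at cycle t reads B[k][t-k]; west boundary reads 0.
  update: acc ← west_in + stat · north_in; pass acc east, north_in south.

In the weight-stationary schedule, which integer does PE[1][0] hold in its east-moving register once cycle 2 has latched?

register = 8

WS on a 2×2 grid — tracing PE[1][0] and its feeders:
  after 0 — PE[0][0] acc=2, pass-E 2, pass-S 2
  after 0 — PE[1][0] acc=0, pass-E 0, pass-S 0
  after 1 — PE[0][0] acc=7, pass-E 7, pass-S 7
  after 1 — PE[1][0] acc=37, pass-E 5, pass-S 37
  after 2 — PE[0][0] acc=0, pass-E 0, pass-S 0
  after 2 — PE[1][0] acc=63, pass-E 8, pass-S 63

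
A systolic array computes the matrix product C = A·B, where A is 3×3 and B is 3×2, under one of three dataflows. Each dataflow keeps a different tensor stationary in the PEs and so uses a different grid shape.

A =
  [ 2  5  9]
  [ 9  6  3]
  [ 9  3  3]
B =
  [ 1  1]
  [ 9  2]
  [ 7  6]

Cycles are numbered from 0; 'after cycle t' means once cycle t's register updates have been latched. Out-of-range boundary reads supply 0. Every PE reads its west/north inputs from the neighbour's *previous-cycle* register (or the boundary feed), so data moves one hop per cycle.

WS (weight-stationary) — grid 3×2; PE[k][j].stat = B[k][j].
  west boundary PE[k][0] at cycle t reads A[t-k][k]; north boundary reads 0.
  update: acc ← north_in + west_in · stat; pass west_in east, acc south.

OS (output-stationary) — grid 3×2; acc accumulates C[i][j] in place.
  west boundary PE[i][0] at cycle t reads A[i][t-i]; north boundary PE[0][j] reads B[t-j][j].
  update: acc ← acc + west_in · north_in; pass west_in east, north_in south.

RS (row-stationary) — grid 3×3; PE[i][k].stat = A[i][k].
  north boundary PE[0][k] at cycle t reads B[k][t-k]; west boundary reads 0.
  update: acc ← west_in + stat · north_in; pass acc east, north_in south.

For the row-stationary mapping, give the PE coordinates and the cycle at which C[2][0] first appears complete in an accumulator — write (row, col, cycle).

(row, col, cycle) = (2, 2, 4)

RS: C[2][0] accumulates in PE[2][2]:
  [0] (2,2) acc=0 (h:0 v:0)
  [1] (2,2) acc=0 (h:0 v:0)
  [2] (2,2) acc=0 (h:0 v:0)
  [3] (2,2) acc=0 (h:0 v:0)
  [4] (2,2) acc=57 (h:57 v:7)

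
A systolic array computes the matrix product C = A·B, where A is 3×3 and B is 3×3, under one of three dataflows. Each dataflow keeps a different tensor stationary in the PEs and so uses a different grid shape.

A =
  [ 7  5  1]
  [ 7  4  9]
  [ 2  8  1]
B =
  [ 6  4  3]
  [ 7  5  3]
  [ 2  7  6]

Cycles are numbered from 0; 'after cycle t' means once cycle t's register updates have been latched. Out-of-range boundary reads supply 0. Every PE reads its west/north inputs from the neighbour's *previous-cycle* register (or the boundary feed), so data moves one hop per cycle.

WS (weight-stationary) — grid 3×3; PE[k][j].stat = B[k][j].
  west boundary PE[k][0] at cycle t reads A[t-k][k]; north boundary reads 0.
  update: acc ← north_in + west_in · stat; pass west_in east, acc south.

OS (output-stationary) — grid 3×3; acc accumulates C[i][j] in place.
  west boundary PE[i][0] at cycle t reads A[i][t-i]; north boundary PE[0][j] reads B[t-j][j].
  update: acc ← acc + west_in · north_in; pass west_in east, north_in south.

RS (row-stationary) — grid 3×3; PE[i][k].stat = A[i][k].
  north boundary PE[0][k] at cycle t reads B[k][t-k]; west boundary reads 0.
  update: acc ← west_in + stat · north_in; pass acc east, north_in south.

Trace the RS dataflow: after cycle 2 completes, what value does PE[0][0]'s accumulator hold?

PE[0][0].acc = 21

Tracing RS — 3×3 array, target PE[0][0]:
  step 0 · PE0,0: acc=42; fwd→42 fwd↓6
  step 1 · PE0,0: acc=28; fwd→28 fwd↓4
  step 2 · PE0,0: acc=21; fwd→21 fwd↓3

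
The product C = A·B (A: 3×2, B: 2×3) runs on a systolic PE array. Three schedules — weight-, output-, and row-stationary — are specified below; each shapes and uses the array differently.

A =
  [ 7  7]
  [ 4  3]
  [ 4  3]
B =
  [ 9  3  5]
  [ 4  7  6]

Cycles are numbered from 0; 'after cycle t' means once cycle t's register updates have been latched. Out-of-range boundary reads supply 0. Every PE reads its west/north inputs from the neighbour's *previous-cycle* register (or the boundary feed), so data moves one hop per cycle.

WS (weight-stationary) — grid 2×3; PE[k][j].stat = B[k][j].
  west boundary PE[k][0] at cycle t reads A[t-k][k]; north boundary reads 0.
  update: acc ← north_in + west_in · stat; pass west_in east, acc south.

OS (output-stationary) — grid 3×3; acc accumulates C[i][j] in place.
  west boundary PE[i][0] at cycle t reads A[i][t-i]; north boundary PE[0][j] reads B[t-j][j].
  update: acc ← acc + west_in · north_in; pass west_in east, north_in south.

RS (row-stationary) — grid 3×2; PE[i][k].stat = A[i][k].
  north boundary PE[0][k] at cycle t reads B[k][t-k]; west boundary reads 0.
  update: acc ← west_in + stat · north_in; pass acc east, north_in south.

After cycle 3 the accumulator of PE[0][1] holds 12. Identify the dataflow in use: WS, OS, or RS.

— WS: 2×3; PE[0][1] trace:
  0: (0,1).acc=0  regs=<0,0>
  1: (0,1).acc=21  regs=<7,21>
  2: (0,1).acc=12  regs=<4,12>
  3: (0,1).acc=12  regs=<4,12>
— OS: 3×3; PE[0][1] trace:
  0: (0,1).acc=0  regs=<0,0>
  1: (0,1).acc=21  regs=<7,3>
  2: (0,1).acc=70  regs=<7,7>
  3: (0,1).acc=70  regs=<0,0>
— RS: 3×2; PE[0][1] trace:
  0: (0,1).acc=0  regs=<0,0>
  1: (0,1).acc=91  regs=<91,4>
  2: (0,1).acc=70  regs=<70,7>
  3: (0,1).acc=77  regs=<77,6>

dataflow = WS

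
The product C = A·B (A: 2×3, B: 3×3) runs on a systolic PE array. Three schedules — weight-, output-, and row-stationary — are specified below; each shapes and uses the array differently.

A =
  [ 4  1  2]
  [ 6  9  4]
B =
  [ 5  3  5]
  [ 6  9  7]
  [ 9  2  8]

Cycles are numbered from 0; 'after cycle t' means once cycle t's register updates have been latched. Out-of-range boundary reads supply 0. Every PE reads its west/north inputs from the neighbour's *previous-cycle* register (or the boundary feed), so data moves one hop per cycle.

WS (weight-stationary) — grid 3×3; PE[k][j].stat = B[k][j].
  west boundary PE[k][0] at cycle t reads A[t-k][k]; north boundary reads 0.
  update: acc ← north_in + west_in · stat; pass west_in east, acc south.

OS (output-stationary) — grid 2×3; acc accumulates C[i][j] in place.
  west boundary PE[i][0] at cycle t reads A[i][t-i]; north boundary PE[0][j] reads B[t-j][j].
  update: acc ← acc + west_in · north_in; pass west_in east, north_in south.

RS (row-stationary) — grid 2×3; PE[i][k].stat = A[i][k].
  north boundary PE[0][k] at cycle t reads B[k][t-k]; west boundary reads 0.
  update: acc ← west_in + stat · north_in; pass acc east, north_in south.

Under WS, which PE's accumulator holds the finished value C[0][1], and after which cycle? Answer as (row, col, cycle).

WS — PE[2][1] is where C[0][1] collects:
  cycle 0: PE[2][1] → acc 0, east 0, south 0
  cycle 1: PE[2][1] → acc 0, east 0, south 0
  cycle 2: PE[2][1] → acc 0, east 0, south 0
  cycle 3: PE[2][1] → acc 25, east 2, south 25

(row, col, cycle) = (2, 1, 3)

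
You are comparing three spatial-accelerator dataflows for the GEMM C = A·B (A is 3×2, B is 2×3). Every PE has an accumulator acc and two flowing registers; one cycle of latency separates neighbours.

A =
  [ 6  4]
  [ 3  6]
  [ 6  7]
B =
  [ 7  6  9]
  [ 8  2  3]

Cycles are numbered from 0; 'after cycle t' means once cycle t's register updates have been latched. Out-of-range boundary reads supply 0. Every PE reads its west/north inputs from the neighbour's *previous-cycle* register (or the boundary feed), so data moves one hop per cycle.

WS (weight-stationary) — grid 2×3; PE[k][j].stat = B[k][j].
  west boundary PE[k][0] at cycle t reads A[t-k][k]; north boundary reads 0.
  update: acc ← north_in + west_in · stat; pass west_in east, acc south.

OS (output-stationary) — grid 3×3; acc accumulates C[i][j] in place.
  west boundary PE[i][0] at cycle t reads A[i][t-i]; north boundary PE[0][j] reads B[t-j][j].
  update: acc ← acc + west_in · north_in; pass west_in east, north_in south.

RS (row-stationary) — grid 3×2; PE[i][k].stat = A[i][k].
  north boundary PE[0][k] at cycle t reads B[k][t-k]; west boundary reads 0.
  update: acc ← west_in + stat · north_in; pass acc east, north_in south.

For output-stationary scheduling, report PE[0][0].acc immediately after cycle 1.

PE[0][0].acc = 74

OS (3×3). Following PE[0][0] plus its west/north inputs:
  step 0 · PE0,0: acc=42; fwd→6 fwd↓7
  step 1 · PE0,0: acc=74; fwd→4 fwd↓8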